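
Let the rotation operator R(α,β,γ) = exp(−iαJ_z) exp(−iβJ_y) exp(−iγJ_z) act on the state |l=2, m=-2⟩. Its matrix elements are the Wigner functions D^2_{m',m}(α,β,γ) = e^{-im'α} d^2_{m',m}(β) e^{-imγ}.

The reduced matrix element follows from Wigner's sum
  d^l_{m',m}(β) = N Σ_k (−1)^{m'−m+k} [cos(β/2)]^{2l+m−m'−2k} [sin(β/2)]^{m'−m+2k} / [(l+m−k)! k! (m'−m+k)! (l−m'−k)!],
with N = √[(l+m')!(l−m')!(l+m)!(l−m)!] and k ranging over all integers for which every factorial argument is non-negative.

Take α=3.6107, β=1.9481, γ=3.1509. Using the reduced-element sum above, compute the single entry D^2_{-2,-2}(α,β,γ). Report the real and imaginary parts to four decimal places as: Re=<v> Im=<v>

D^2_{-2,-2}(3.6107,1.9481,3.1509) = e^{-i·-2·3.6107}·d^2_{-2,-2}(1.9481)·e^{-i·-2·3.1509}. Compute d first:
Half-angle: c=0.561954, s=0.827168. N=√(1·24·1·24)=24.000000
Admissible k: 0..0 (factorial args all ≥0)
  k=0: (−1)^0·24.0000/(24)·0.5620^4·0.8272^0 = +0.099725
d^2_{-2,-2}(1.9481) = +0.099725
Phases: e^{-i·(-2)·3.6107}=+0.591229+0.806504i, e^{-i·(-2)·3.1509}=+0.999827+0.018614i ⇒ D=+0.057453+0.081512i

Re=0.0575 Im=0.0815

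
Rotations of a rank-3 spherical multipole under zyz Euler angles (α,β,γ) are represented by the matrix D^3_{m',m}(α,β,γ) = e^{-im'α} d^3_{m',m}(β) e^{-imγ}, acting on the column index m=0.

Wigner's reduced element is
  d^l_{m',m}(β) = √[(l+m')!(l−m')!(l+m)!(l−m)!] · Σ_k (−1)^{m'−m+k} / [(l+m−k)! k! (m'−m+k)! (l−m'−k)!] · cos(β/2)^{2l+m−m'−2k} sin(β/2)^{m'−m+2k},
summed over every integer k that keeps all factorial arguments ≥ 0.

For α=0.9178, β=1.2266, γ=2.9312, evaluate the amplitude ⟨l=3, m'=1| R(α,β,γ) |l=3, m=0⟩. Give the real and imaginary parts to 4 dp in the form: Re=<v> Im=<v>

Re=0.1067 Im=-0.1394

First d^3_{1,0}(β=1.2266), then the phase factors e^{-i(1)α} and e^{-i(0)γ}:
With c≡cos(β/2)=0.817753 and s≡sin(β/2)=0.575569, N=[24·2·6·6]^{1/2}=41.569219
The bounds max(0,m−m')=0 and min(l+m,l−m')=2 give 3 terms
  k=0: (−1)^1·41.5692/(12)·0.8178^5·0.5756^1 = -0.729120
  k=1: (−1)^2·41.5692/(4)·0.8178^3·0.5756^3 = +1.083605
  k=2: (−1)^3·41.5692/(12)·0.8178^1·0.5756^5 = -0.178937
d^3_{1,0}(1.2266) = -0.729120 +1.083605 -0.178937 = +0.175548
D = (+0.607569-0.794267i)·(+0.175548)·(+1.000000+0.000000i) = +0.106657-0.139432i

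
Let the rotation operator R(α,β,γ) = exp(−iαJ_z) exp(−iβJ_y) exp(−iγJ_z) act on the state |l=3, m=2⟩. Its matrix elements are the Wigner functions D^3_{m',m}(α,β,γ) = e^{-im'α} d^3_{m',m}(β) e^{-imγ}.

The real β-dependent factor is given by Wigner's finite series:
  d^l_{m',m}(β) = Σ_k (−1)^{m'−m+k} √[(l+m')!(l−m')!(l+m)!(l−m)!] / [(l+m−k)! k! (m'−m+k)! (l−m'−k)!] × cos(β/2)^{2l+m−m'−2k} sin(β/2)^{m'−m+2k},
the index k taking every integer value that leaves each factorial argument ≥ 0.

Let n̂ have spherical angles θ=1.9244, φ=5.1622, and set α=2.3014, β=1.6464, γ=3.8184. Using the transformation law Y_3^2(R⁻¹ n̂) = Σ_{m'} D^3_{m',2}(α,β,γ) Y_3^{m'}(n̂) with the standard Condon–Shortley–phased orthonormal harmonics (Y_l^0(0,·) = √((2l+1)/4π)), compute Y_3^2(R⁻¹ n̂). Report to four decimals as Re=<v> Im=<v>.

Re=-0.2070 Im=0.0487

Need the full column D^3_{m',2} for m'=−3..3 at α=2.3014, β=1.6464, γ=3.8184.
cos(β/2)=0.679878, sin(β/2)=0.733325
d^3_{-3,2}: single k=5 term ⇒ +0.353175;  D = +0.262564-0.236205i
d^3_{-2,2}: k∈[4..5] ⇒ +0.668372 -0.155518 = +0.512855;  D = -0.509889-0.055073i
d^3_{-1,2}: k∈[3..4] ⇒ +0.783814 -0.455947 = +0.327867;  D = +0.191305+0.266269i
d^3_{0,2}: k∈[2..3] ⇒ +0.629329 -0.732165 = -0.102836;  D = -0.022159+0.100420i
d^3_{1,2}: k∈[1..2] ⇒ +0.336862 -0.783814 = -0.446952;  D = +0.389326-0.219525i
d^3_{2,2}: k∈[0..1] ⇒ +0.098761 -0.574496 = -0.475735;  D = -0.450561-0.152704i
d^3_{3,2}: single k=0 term ⇒ -0.260932;  D = +0.102532+0.239943i
Y_3^{m'}(θ=1.9244,φ=5.1622) and Σ D·Y over m':
  (+0.2626-0.2362i)·(-0.3361-0.0756i)  (-0.5099-0.0551i)·(+0.1937-0.2439i)  (+0.1913+0.2663i)·(-0.0528-0.1093i)  (-0.0222+0.1004i)·(+0.3102+0.0000i)  (+0.3893-0.2195i)·(+0.0528-0.1093i)  (-0.4506-0.1527i)·(+0.1937+0.2439i)  (+0.1025+0.2399i)·(+0.3361-0.0756i)
Y_3^2(R⁻¹ n̂) = -0.207034+0.048653i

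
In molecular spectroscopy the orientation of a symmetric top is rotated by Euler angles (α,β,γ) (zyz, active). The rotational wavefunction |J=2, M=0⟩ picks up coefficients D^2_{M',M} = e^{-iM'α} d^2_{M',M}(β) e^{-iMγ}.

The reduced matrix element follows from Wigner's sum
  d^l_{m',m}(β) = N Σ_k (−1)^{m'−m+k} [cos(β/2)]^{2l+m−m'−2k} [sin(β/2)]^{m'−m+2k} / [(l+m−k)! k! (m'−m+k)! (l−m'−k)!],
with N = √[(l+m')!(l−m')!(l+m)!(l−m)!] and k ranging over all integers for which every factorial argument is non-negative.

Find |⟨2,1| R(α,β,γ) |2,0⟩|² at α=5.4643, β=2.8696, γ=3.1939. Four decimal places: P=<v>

P=0.1004

First d^2_{1,0}(β=2.8696), then the phase factors e^{-i(1)α} and e^{-i(0)γ}:
Half-angle: c=0.135578, s=0.990767. N=√(6·1·2·2)=4.898979
k: max(0,(0)−(1))=0 … min(2+(0),2−(1))=1
  k=0: (−1)^1·4.8990/(2)·0.1356^3·0.9908^1 = -0.006048
  k=1: (−1)^2·4.8990/(2)·0.1356^1·0.9908^3 = +0.322981
d^2_{1,0}(2.8696) = -0.006048 +0.322981 = +0.316933
|D^2_{1,0}|² = |d^2_{1,0}(β)|² = (+0.316933)² = 0.100447 (the z-rotation phases have unit modulus)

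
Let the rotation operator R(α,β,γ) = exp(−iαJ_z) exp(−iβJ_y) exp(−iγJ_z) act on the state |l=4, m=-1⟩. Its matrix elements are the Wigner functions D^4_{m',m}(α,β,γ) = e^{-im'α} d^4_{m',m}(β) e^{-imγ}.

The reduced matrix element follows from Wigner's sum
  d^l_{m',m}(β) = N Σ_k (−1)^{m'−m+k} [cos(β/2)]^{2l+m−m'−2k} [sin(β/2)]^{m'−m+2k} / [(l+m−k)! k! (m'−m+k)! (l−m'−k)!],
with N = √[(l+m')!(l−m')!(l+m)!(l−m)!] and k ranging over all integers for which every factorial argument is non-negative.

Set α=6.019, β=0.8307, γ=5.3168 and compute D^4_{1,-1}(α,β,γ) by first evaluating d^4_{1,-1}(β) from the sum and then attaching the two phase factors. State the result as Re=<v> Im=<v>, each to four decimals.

Re=0.3446 Im=-0.2916

D^4_{1,-1}(6.019,0.8307,5.3168) = e^{-i·1·6.019}·d^4_{1,-1}(0.8307)·e^{-i·-1·5.3168}. Compute d first:
c=cos(0.8307/2)=0.914975, s=sin(0.8307/2)=0.403510; N=√[120·6·6·120]=720.000000
Admissible k: 0..3 (factorial args all ≥0)
  k=0: (−1)^2·720.0000/(72)·0.9150^6·0.4035^2 = +0.955355
  k=1: (−1)^3·720.0000/(24)·0.9150^4·0.4035^4 = -0.557412
  k=2: (−1)^4·720.0000/(48)·0.9150^2·0.4035^6 = +0.054205
  k=3: (−1)^5·720.0000/(720)·0.9150^0·0.4035^8 = -0.000703
d^4_{1,-1}(0.8307) = +0.955355 -0.557412 +0.054205 -0.000703 = +0.451445
Phases: e^{-i·(1)·6.019}=+0.965306+0.261123i, e^{-i·(-1)·5.3168}=+0.568278-0.822837i ⇒ D=+0.344643-0.291588i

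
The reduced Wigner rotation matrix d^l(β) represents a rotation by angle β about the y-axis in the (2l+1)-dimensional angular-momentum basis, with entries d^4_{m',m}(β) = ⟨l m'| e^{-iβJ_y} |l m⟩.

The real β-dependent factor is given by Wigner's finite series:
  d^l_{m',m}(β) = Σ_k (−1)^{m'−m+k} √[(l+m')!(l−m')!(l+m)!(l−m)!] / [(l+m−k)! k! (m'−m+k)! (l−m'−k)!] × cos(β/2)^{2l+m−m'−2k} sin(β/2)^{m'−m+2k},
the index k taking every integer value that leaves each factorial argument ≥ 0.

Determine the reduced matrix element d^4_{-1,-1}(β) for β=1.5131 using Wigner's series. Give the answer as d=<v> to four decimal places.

d^4_{-1,-1}(β=1.5131) via Wigner's sum:
c=cos(1.5131/2)=0.727208, s=sin(1.5131/2)=0.686417; N=√[6·120·6·120]=720.000000
k∈{0,1,2,3} keeps every argument non-negative
  k=0: (−1)^0·720.0000/(720)·0.7272^8·0.6864^0 = +0.078212
  k=1: (−1)^1·720.0000/(48)·0.7272^6·0.6864^2 = -1.045251
  k=2: (−1)^2·720.0000/(24)·0.7272^4·0.6864^4 = +1.862551
  k=3: (−1)^3·720.0000/(72)·0.7272^2·0.6864^6 = -0.553152
d^4_{-1,-1}(1.5131) = +0.078212 -1.045251 +1.862551 -0.553152 = +0.342360

d=0.3424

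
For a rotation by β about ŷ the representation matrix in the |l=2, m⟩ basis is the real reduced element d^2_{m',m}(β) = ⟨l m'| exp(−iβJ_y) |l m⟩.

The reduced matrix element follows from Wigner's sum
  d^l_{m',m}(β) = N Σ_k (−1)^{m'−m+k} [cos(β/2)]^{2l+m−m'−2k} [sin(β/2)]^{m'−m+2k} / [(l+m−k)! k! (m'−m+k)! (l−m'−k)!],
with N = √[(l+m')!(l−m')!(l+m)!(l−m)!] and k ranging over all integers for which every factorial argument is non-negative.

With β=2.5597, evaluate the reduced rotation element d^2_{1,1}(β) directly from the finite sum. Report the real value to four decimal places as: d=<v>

d^2_{1,1}(β=2.5597) via Wigner's sum:
With c≡cos(β/2)=0.286859 and s≡sin(β/2)=0.957973, N=[6·1·6·1]^{1/2}=6.000000
k∈{0,1} keeps every argument non-negative
  k=0: (−1)^0·6.0000/(6)·0.2869^4·0.9580^0 = +0.006771
  k=1: (−1)^1·6.0000/(2)·0.2869^2·0.9580^2 = -0.226550
d^2_{1,1}(2.5597) = +0.006771 -0.226550 = -0.219779

d=-0.2198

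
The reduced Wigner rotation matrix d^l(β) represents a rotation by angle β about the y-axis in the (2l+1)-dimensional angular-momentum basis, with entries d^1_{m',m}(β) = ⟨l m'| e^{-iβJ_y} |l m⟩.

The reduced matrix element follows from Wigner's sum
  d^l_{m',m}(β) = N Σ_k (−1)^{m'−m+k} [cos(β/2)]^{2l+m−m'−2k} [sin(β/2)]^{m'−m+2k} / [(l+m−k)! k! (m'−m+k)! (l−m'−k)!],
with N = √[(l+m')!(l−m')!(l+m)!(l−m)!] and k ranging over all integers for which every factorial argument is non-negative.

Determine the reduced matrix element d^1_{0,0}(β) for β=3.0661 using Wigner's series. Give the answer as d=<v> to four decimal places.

d=-0.9972

d^1_{0,0}(β=3.0661) via Wigner's sum:
c=cos(3.0661/2)=0.037737, s=sin(3.0661/2)=0.999288; N=√[1·1·1·1]=1.000000
Admissible k: 0..1 (factorial args all ≥0)
  k=0: (−1)^0·1.0000/(1)·0.0377^2·0.9993^0 = +0.001424
  k=1: (−1)^1·1.0000/(1)·0.0377^0·0.9993^2 = -0.998576
d^1_{0,0}(3.0661) = +0.001424 -0.998576 = -0.997152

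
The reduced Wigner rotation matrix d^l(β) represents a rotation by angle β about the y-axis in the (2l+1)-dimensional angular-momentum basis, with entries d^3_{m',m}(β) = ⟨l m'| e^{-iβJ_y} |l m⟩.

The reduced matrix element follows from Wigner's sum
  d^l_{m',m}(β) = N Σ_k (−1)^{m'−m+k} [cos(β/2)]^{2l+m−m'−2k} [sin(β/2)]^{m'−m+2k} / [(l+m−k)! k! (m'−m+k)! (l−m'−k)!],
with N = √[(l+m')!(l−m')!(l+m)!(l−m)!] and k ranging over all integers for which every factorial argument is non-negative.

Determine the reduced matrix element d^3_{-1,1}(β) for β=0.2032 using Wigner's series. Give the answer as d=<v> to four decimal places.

d^3_{-1,1}(β=0.2032) via Wigner's sum:
With c≡cos(β/2)=0.994843 and s≡sin(β/2)=0.101425, N=[2·24·24·2]^{1/2}=48.000000
k: max(0,(1)−(-1))=2 … min(3+(1),3−(-1))=4
  k=2: (−1)^0·48.0000/(8)·0.9948^4·0.1014^2 = +0.060459
  k=3: (−1)^1·48.0000/(6)·0.9948^2·0.1014^4 = -0.000838
  k=4: (−1)^2·48.0000/(48)·0.9948^0·0.1014^6 = +0.000001
d^3_{-1,1}(0.2032) = +0.060459 -0.000838 +0.000001 = +0.059622

d=0.0596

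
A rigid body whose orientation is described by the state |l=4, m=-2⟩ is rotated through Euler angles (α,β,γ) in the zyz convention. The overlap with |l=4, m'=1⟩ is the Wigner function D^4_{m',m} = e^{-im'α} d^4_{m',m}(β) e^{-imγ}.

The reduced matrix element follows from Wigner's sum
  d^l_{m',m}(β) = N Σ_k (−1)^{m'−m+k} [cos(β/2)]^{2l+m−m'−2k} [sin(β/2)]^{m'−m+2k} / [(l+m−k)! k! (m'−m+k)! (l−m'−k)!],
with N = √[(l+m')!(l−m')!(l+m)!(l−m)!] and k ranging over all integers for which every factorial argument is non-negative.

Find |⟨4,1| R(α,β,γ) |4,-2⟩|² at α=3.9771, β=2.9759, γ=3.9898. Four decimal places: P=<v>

P=0.1095

D^4_{1,-2}(3.9771,2.9759,3.9898) = e^{-i·1·3.9771}·d^4_{1,-2}(2.9759)·e^{-i·-2·3.9898}. Compute d first:
Half-angle: c=0.082752, s=0.996570. N=√(120·6·2·720)=1018.233765
The bounds max(0,m−m')=0 and min(l+m,l−m')=2 give 3 terms
  k=0: (−1)^3·1018.2338/(72)·0.0828^5·0.9966^3 = -0.000054
  k=1: (−1)^4·1018.2338/(48)·0.0828^3·0.9966^5 = +0.011816
  k=2: (−1)^5·1018.2338/(240)·0.0828^1·0.9966^7 = -0.342742
d^4_{1,-2}(2.9759) = -0.000054 +0.011816 -0.342742 = -0.330981
|D^4_{1,-2}|² = |d^4_{1,-2}(β)|² = (-0.330981)² = 0.109548 (the z-rotation phases have unit modulus)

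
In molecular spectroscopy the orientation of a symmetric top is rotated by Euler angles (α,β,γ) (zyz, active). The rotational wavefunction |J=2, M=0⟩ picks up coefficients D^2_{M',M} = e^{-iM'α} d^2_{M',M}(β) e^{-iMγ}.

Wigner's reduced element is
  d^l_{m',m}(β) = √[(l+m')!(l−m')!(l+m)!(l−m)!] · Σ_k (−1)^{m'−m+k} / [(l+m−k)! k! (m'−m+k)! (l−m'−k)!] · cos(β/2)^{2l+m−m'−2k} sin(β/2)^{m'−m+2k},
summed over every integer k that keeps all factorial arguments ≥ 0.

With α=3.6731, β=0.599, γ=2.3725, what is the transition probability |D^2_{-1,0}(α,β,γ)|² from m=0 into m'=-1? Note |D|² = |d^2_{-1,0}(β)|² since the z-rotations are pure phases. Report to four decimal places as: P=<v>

First d^2_{-1,0}(β=0.599), then the phase factors e^{-i(-1)α} and e^{-i(0)γ}:
With c≡cos(β/2)=0.955484 and s≡sin(β/2)=0.295043, N=[1·6·2·2]^{1/2}=4.898979
Admissible k: 1..2 (factorial args all ≥0)
  k=1: (−1)^0·4.8990/(2)·0.9555^3·0.2950^1 = +0.630421
  k=2: (−1)^1·4.8990/(2)·0.9555^1·0.2950^3 = -0.060111
d^2_{-1,0}(0.599) = +0.630421 -0.060111 = +0.570310
|D^2_{-1,0}|² = |d^2_{-1,0}(β)|² = (+0.570310)² = 0.325254 (the z-rotation phases have unit modulus)

P=0.3253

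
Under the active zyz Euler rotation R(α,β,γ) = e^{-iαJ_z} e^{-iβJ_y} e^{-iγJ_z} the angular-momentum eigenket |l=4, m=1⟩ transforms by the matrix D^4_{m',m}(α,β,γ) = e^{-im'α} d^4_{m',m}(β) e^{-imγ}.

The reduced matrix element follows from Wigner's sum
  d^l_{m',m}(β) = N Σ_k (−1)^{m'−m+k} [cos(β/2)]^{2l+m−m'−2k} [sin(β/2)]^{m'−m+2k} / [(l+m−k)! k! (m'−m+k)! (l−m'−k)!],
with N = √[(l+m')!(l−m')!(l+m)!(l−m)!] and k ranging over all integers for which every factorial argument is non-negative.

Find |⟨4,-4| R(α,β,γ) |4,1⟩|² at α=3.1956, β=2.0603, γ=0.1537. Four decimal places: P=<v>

P=0.2234

First d^4_{-4,1}(β=2.0603), then the phase factors e^{-i(-4)α} and e^{-i(1)γ}:
Half-angle: c=0.514690, s=0.857376. N=√(1·40320·120·6)=5387.986637
The bounds max(0,m−m')=5 and min(l+m,l−m')=5 give 1 term
  k=5: (−1)^0·5387.9866/(720)·0.5147^3·0.8574^5 = +0.472704
d^4_{-4,1}(2.0603) = +0.472704
|D^4_{-4,1}|² = |d^4_{-4,1}(β)|² = (+0.472704)² = 0.223449 (the z-rotation phases have unit modulus)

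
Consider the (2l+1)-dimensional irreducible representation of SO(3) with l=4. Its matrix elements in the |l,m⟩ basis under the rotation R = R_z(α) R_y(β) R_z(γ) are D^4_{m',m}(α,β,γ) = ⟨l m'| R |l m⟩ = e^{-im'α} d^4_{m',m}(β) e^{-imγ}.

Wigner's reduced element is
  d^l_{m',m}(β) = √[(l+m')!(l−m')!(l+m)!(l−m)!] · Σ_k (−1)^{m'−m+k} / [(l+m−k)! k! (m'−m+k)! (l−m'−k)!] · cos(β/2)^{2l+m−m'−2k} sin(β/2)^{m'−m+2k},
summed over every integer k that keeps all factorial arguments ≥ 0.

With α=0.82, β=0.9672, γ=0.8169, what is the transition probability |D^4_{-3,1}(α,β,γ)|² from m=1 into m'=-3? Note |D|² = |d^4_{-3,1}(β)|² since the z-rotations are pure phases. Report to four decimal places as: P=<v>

P=0.1005

Split into d^4_{-3,1}(β=0.9672) × two z-phases.
Half-angle: c=0.885327, s=0.464969. N=√(1·5040·120·6)=1904.940944
k∈{4,5} keeps every argument non-negative
  k=4: (−1)^0·1904.9409/(144)·0.8853^4·0.4650^4 = +0.379866
  k=5: (−1)^1·1904.9409/(240)·0.8853^2·0.4650^6 = -0.062867
d^4_{-3,1}(0.9672) = +0.379866 -0.062867 = +0.316999
|D^4_{-3,1}|² = |d^4_{-3,1}(β)|² = (+0.316999)² = 0.100488 (the z-rotation phases have unit modulus)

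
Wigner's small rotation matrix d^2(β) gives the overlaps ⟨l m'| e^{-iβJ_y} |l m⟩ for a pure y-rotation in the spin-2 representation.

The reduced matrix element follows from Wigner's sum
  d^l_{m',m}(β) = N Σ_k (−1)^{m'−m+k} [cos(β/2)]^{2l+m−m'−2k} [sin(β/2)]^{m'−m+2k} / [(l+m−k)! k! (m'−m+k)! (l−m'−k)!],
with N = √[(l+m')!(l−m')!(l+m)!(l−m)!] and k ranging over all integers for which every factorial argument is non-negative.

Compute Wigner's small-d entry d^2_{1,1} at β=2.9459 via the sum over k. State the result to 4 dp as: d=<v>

d=-0.0283

d^2_{1,1}(β=2.9459) via Wigner's sum:
With c≡cos(β/2)=0.097690 and s≡sin(β/2)=0.995217, N=[6·1·6·1]^{1/2}=6.000000
Admissible k: 0..1 (factorial args all ≥0)
  k=0: (−1)^0·6.0000/(6)·0.0977^4·0.9952^0 = +0.000091
  k=1: (−1)^1·6.0000/(2)·0.0977^2·0.9952^2 = -0.028357
d^2_{1,1}(2.9459) = +0.000091 -0.028357 = -0.028266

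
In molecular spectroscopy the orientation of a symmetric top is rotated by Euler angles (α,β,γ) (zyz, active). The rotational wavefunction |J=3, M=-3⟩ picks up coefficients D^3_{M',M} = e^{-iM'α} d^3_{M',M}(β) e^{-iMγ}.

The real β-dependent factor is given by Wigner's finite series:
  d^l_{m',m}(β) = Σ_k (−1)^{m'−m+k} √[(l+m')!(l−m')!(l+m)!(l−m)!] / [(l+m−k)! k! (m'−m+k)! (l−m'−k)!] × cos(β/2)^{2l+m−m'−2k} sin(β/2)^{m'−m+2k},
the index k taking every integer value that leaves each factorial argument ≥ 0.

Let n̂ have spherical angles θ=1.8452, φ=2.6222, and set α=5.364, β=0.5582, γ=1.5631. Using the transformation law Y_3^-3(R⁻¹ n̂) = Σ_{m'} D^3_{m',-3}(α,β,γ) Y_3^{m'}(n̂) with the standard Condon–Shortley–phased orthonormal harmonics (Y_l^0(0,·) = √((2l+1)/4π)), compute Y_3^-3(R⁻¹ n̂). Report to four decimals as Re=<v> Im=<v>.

Need the full column D^3_{m',-3} for m'=−3..3 at α=5.364, β=0.5582, γ=1.5631.
cos(β/2)=0.961304, sin(β/2)=0.275491
d^3_{-3,-3}: single k=0 term ⇒ +0.789158;  D = -0.278700+0.738307i
d^3_{-2,-3}: single k=0 term ⇒ -0.553969;  D = +0.530732-0.158761i
d^3_{-1,-3}: single k=0 term ⇒ +0.251016;  D = -0.203046-0.147585i
d^3_{0,-3}: single k=0 term ⇒ -0.083065;  D = +0.001918+0.083043i
d^3_{1,-3}: single k=0 term ⇒ +0.020616;  D = +0.016099-0.012878i
d^3_{2,-3}: single k=0 term ⇒ -0.003737;  D = -0.003625-0.000904i
d^3_{3,-3}: single k=0 term ⇒ +0.000437;  D = +0.000173+0.000401i
Y_3^{m'}(θ=1.8452,φ=2.6222) and Σ D·Y over m':
  (-0.2787+0.7383i)·(-0.0047-0.3721i)  (+0.5307-0.1588i)·(-0.1302-0.2211i)  (-0.2030-0.1476i)·(+0.1709+0.0977i)  (+0.0019+0.0830i)·(+0.2662+0.0000i)  (+0.0161-0.0129i)·(-0.1709+0.0977i)  (-0.0036-0.0009i)·(-0.1302+0.2211i)  (+0.0002+0.0004i)·(+0.0047-0.3721i)
Y_3^-3(R⁻¹ n̂) = +0.151399-0.016390i

Re=0.1514 Im=-0.0164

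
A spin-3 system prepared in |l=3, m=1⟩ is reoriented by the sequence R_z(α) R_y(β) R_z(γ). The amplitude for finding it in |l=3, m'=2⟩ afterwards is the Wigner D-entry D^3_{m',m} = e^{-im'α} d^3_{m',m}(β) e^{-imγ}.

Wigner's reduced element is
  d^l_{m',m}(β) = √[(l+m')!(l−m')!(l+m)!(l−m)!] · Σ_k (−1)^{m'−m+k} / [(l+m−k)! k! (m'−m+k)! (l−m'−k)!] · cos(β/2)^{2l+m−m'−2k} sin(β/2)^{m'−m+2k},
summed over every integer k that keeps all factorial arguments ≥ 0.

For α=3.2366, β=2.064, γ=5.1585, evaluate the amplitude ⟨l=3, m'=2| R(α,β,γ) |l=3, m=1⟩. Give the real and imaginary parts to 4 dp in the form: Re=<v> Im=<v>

Split into d^3_{2,1}(β=2.064) × two z-phases.
With c≡cos(β/2)=0.513103 and s≡sin(β/2)=0.858327, N=[120·1·24·2]^{1/2}=75.894664
k∈{0,1} keeps every argument non-negative
  k=0: (−1)^1·75.8947/(24)·0.5131^5·0.8583^1 = -0.096533
  k=1: (−1)^2·75.8947/(12)·0.5131^3·0.8583^3 = +0.540259
d^3_{2,1}(2.064) = -0.096533 +0.540259 = +0.443726
D = (+0.982001-0.188873i)·(+0.443726)·(+0.431460+0.902132i) = +0.263610+0.356935i

Re=0.2636 Im=0.3569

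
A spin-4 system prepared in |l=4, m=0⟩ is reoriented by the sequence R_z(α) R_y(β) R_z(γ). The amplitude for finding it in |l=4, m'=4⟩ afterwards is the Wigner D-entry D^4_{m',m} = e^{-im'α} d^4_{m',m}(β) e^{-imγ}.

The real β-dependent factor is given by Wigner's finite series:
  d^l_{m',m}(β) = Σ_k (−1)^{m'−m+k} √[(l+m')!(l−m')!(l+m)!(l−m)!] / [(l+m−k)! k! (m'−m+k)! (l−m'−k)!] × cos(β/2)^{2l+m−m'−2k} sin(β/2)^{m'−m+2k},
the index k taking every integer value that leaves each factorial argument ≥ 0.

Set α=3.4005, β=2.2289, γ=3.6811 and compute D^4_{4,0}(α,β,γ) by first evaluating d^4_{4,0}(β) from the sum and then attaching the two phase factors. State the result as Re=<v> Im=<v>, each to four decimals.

Re=0.1045 Im=-0.1762

First d^4_{4,0}(β=2.2289), then the phase factors e^{-i(4)α} and e^{-i(0)γ}:
c=cos(2.2289/2)=0.440671, s=sin(2.2289/2)=0.897669; N=√[40320·1·24·24]=4819.161753
k∈{0} keeps every argument non-negative
  k=0: (−1)^4·4819.1618/(576)·0.4407^4·0.8977^4 = +0.204867
d^4_{4,0}(2.2289) = +0.204867
Phases: e^{-i·(4)·3.4005}=+0.509985-0.860184i, e^{-i·(0)·3.6811}=+1.000000+0.000000i ⇒ D=+0.104479-0.176223i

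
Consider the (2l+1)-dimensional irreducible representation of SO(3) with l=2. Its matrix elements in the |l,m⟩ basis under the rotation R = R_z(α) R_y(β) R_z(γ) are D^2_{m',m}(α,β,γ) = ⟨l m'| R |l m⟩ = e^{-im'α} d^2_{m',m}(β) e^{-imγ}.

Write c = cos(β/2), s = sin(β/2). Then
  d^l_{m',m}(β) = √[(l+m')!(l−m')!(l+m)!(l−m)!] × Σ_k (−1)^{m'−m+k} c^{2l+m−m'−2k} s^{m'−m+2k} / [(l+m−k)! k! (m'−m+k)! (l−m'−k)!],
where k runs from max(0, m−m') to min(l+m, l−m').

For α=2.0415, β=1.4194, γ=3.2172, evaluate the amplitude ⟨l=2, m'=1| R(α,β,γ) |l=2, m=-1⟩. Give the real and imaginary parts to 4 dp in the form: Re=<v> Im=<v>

Re=0.2127 Im=0.5101

Split into d^2_{1,-1}(β=1.4194) × two z-phases.
With c≡cos(β/2)=0.758557 and s≡sin(β/2)=0.651606, N=[6·1·1·6]^{1/2}=6.000000
Admissible k: 0..1 (factorial args all ≥0)
  k=0: (−1)^2·6.0000/(2)·0.7586^2·0.6516^2 = +0.732940
  k=1: (−1)^3·6.0000/(6)·0.7586^0·0.6516^4 = -0.180277
d^2_{1,-1}(1.4194) = +0.732940 -0.180277 = +0.552663
Attach z-rotation phases: D = e^{-i(1)(2.0415)}·(+0.552663)·e^{-i(-1)(3.2172)} = +0.212718+0.510086i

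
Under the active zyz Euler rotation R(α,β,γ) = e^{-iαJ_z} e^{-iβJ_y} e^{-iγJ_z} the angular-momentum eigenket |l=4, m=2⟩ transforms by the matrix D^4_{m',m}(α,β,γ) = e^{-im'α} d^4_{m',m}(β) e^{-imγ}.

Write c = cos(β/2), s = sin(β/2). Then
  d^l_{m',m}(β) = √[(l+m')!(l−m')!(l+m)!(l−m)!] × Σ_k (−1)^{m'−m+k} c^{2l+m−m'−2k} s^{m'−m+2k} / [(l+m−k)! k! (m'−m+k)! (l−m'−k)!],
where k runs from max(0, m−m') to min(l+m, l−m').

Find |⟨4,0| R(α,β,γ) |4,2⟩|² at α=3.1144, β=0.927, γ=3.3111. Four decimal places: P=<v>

P=0.1481

D^4_{0,2}(3.1144,0.927,3.3111) = e^{-i·0·3.1144}·d^4_{0,2}(0.927)·e^{-i·2·3.3111}. Compute d first:
With c≡cos(β/2)=0.894493 and s≡sin(β/2)=0.447082, N=[24·24·720·2]^{1/2}=910.735966
k: max(0,(2)−(0))=2 … min(4+(2),4−(0))=4
  k=2: (−1)^0·910.7360/(96)·0.8945^6·0.4471^2 = +0.971308
  k=3: (−1)^1·910.7360/(36)·0.8945^4·0.4471^4 = -0.647061
  k=4: (−1)^2·910.7360/(96)·0.8945^2·0.4471^6 = +0.060617
d^4_{0,2}(0.927) = +0.971308 -0.647061 +0.060617 = +0.384864
|D^4_{0,2}|² = |d^4_{0,2}(β)|² = (+0.384864)² = 0.148121 (the z-rotation phases have unit modulus)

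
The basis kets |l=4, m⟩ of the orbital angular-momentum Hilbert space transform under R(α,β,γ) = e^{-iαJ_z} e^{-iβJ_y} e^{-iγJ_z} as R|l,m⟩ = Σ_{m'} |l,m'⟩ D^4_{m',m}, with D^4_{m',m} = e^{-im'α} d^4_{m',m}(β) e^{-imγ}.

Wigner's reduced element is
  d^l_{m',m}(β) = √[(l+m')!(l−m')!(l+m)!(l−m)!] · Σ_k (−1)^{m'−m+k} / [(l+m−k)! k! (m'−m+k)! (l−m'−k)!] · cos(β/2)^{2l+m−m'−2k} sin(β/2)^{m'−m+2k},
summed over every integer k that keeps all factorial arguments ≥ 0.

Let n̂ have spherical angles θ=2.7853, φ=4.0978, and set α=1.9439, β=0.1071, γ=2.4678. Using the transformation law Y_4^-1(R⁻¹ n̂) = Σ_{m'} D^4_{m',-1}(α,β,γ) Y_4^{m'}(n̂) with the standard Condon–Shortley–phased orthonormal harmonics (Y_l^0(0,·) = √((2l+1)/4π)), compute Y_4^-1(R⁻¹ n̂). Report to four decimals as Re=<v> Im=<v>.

Need the full column D^4_{m',-1} for m'=−4..4 at α=1.9439, β=0.1071, γ=2.4678.
cos(β/2)=0.998567, sin(β/2)=0.053524
d^4_{-4,-1}: single k=3 term ⇒ +0.001139;  D = -0.000778-0.000832i
d^4_{-3,-1}: k∈[2..3] ⇒ +0.022544 -0.000108 = +0.022436;  D = -0.009668+0.020246i
d^4_{-2,-1}: k∈[1..3] ⇒ +0.224816 -0.003230 +0.000006 = +0.221593;  D = +0.221012+0.016033i
d^4_{-1,-1}: k∈[0..3] ⇒ +0.988590 -0.042605 +0.000245 -0.000000 = +0.946230;  D = -0.280253-0.903775i
d^4_{0,-1}: k∈[0..3] ⇒ -0.236977 +0.004085 -0.000012 +0.000000 = -0.232903;  D = +0.182005-0.145321i
d^4_{1,-1}: k∈[0..3] ⇒ +0.028403 -0.000245 +0.000000 -0.000000 = +0.028159;  D = +0.024382+0.014087i
d^4_{2,-1}: k∈[0..2] ⇒ -0.002153 +0.000009 -0.000000 = -0.002144;  D = -0.000322+0.002119i
d^4_{3,-1}: k∈[0..1] ⇒ +0.000108 -0.000000 = +0.000108;  D = -0.000105+0.000024i
d^4_{4,-1}: single k=0 term ⇒ -0.000003;  D = -0.000002-0.000003i
Y_4^{m'}(θ=2.7853,φ=4.0978) and Σ D·Y over m':
  (-0.0008-0.0008i)·(-0.0051+0.0041i)  (-0.0097+0.0202i)·(-0.0479-0.0134i)  (+0.2210+0.0160i)·(-0.0702-0.1974i)  (-0.2803-0.9038i)·(+0.2808-0.3978i)  (+0.1820-0.1453i)·(+0.3863+0.0000i)  (+0.0244+0.0141i)·(-0.2808-0.3978i)  (-0.0003+0.0021i)·(-0.0702+0.1974i)  (-0.0001+0.0000i)·(+0.0479-0.0134i)  (-0.0000-0.0000i)·(-0.0051-0.0041i)
Y_4^-1(R⁻¹ n̂) = -0.381146-0.257852i

Re=-0.3811 Im=-0.2579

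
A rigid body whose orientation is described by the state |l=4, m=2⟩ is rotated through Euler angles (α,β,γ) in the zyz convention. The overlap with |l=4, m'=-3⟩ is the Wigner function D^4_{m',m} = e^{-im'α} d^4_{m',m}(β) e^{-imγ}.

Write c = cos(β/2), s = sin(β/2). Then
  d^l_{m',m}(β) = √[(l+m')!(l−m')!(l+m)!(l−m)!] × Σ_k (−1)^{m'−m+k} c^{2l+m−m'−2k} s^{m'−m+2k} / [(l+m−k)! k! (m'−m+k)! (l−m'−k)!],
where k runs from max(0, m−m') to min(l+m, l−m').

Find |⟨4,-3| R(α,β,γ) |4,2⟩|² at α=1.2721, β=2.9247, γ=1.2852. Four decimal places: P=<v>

P=0.1405

First d^4_{-3,2}(β=2.9247), then the phase factors e^{-i(-3)α} and e^{-i(2)γ}:
c=cos(2.9247/2)=0.108234, s=sin(2.9247/2)=0.994125; N=√[1·5040·720·2]=2693.993318
Admissible k: 5..6 (factorial args all ≥0)
  k=5: (−1)^0·2693.9933/(240)·0.1082^3·0.9941^5 = +0.013819
  k=6: (−1)^1·2693.9933/(720)·0.1082^1·0.9941^7 = -0.388611
d^4_{-3,2}(2.9247) = +0.013819 -0.388611 = -0.374792
|D^4_{-3,2}|² = |d^4_{-3,2}(β)|² = (-0.374792)² = 0.140469 (the z-rotation phases have unit modulus)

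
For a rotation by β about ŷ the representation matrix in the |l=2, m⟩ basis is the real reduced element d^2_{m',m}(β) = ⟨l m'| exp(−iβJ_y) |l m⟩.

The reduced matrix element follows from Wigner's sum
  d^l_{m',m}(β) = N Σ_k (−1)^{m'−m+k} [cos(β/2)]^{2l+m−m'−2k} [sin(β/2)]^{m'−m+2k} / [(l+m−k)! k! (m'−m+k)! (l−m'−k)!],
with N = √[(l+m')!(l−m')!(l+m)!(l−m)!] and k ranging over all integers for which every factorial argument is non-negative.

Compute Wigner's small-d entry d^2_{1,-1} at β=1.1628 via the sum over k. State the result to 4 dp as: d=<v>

d^2_{1,-1}(β=1.1628) via Wigner's sum:
Half-angle: c=0.835695, s=0.549194. N=√(6·1·1·6)=6.000000
k: max(0,(-1)−(1))=0 … min(2+(-1),2−(1))=1
  k=0: (−1)^2·6.0000/(2)·0.8357^2·0.5492^2 = +0.631930
  k=1: (−1)^3·6.0000/(6)·0.8357^0·0.5492^4 = -0.090971
d^2_{1,-1}(1.1628) = +0.631930 -0.090971 = +0.540958

d=0.5410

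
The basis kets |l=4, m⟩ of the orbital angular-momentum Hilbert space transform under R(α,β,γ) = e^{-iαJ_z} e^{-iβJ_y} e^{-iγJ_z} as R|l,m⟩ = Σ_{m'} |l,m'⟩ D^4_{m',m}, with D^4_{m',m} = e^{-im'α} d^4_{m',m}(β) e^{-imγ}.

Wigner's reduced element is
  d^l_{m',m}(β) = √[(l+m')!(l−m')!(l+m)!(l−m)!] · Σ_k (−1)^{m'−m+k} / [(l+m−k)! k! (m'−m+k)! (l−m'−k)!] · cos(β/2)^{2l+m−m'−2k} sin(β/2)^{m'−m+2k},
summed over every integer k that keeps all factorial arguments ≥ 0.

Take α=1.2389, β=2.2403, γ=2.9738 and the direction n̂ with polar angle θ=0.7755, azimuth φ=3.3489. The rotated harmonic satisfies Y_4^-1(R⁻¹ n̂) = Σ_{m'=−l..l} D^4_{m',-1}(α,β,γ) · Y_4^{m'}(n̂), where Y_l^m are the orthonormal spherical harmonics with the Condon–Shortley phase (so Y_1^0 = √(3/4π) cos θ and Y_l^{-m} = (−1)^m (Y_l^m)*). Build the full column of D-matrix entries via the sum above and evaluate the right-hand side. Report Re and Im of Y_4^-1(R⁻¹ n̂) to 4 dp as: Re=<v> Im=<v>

Need the full column D^4_{m',-1} for m'=−4..4 at α=1.2389, β=2.2403, γ=2.9738.
cos(β/2)=0.435547, sin(β/2)=0.900166
d^4_{-4,-1}: single k=3 term ⇒ +0.085554;  D = -0.006446+0.085310i
d^4_{-3,-1}: k∈[2..3] ⇒ +0.043906 -0.312573 = -0.268666;  D = -0.246686-0.106431i
d^4_{-2,-1}: k∈[1..3] ⇒ +0.011356 -0.242522 +0.690612 = +0.459445;  D = +0.309531-0.339530i
d^4_{-1,-1}: k∈[0..3] ⇒ +0.001295 -0.082975 +0.708848 -1.009267 = -0.382099;  D = +0.183084+0.335380i
d^4_{0,-1}: k∈[0..3] ⇒ -0.011970 +0.306769 -1.310343 +0.932842 = -0.082703;  D = +0.081541-0.013812i
d^4_{1,-1}: k∈[0..3] ⇒ +0.055317 -0.708848 +1.513900 -0.431102 = +0.429267;  D = -0.070129+0.423500i
d^4_{2,-1}: k∈[0..2] ⇒ -0.161681 +1.035917 -0.884971 = -0.010735;  D = -0.009442-0.005109i
d^4_{3,-1}: k∈[0..1] ⇒ +0.312573 -0.801081 = -0.488508;  D = -0.359791+0.330440i
d^4_{4,-1}: single k=0 term ⇒ -0.365437;  D = +0.146003+0.335004i
Y_4^{m'}(θ=0.7755,φ=3.3489) and Σ D·Y over m':
  (-0.0064+0.0853i)·(+0.0718-0.0784i)  (-0.2467-0.1064i)·(-0.2492+0.1787i)  (+0.3095-0.3395i)·(+0.3855-0.1697i)  (+0.1831+0.3354i)·(-0.1318+0.0277i)  (+0.0815-0.0138i)·(-0.3382+0.0000i)  (-0.0701+0.4235i)·(+0.1318+0.0277i)  (-0.0094-0.0051i)·(+0.3855+0.1697i)  (-0.3598+0.3304i)·(+0.2492+0.1787i)  (+0.1460+0.3350i)·(+0.0718+0.0784i)
Y_4^-1(R⁻¹ n̂) = -0.100783-0.124929i

Re=-0.1008 Im=-0.1249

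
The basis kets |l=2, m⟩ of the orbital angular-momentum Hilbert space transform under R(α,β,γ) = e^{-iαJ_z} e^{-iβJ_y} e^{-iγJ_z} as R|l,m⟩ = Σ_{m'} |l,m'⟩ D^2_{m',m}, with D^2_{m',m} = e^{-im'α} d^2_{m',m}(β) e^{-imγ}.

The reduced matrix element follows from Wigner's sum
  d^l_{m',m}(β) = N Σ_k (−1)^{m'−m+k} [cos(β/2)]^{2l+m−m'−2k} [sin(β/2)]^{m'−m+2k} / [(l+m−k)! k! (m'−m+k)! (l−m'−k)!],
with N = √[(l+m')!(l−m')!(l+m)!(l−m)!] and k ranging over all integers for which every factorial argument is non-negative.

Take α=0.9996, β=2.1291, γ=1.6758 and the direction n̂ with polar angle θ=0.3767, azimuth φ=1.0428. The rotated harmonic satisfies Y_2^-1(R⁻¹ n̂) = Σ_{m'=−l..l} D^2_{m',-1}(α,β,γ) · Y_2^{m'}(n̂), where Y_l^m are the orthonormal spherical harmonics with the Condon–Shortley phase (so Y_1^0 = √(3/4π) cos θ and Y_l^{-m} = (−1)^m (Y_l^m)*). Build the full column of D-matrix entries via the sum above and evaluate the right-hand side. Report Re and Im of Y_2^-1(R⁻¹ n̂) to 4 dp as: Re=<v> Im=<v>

Need the full column D^2_{m',-1} for m'=−2..2 at α=0.9996, β=2.1291, γ=1.6758.
cos(β/2)=0.484898, sin(β/2)=0.874571
d^2_{-2,-1}: single k=1 term ⇒ +0.199423;  D = -0.171719-0.101401i
d^2_{-1,-1}: k∈[0..1] ⇒ +0.055284 -0.539525 = -0.484241;  D = +0.432566-0.217661i
d^2_{0,-1}: k∈[0..1] ⇒ -0.244243 +0.794531 = +0.550288;  D = -0.057676+0.547257i
d^2_{1,-1}: k∈[0..1] ⇒ +0.539525 -0.585032 = -0.045507;  D = -0.035494-0.028480i
d^2_{2,-1}: single k=0 term ⇒ -0.648732;  D = -0.615102+0.206162i
Y_2^{m'}(θ=0.3767,φ=1.0428) and Σ D·Y over m':
  (-0.1717-0.1014i)·(-0.0257-0.0455i)  (+0.4326-0.2177i)·(+0.1331-0.2283i)  (-0.0577+0.5473i)·(+0.5028+0.0000i)  (-0.0355-0.0285i)·(-0.1331-0.2283i)  (-0.6151+0.2062i)·(-0.0257+0.0455i)
Y_2^-1(R⁻¹ n̂) = -0.016612+0.136439i

Re=-0.0166 Im=0.1364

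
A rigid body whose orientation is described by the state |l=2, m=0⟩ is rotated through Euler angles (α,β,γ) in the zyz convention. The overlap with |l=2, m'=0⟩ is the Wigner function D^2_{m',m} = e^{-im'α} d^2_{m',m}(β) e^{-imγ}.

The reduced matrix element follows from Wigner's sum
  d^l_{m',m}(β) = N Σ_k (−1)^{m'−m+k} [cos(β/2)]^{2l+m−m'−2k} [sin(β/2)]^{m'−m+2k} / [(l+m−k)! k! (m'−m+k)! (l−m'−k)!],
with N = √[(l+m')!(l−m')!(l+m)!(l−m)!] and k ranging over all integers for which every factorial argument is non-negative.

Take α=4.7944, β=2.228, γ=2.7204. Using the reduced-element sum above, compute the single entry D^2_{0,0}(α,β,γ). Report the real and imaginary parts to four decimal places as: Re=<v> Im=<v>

Re=0.0598 Im=0.0000

Split into d^2_{0,0}(β=2.228) × two z-phases.
With c≡cos(β/2)=0.441075 and s≡sin(β/2)=0.897470, N=[2·2·2·2]^{1/2}=4.000000
k∈{0,1,2} keeps every argument non-negative
  k=0: (−1)^0·4.0000/(4)·0.4411^4·0.8975^0 = +0.037849
  k=1: (−1)^1·4.0000/(1)·0.4411^2·0.8975^2 = -0.626795
  k=2: (−1)^2·4.0000/(4)·0.4411^0·0.8975^4 = +0.648754
d^2_{0,0}(2.228) = +0.037849 -0.626795 +0.648754 = +0.059808
Phases: e^{-i·(0)·4.7944}=+1.000000+0.000000i, e^{-i·(0)·2.7204}=+1.000000+0.000000i ⇒ D=+0.059808+0.000000i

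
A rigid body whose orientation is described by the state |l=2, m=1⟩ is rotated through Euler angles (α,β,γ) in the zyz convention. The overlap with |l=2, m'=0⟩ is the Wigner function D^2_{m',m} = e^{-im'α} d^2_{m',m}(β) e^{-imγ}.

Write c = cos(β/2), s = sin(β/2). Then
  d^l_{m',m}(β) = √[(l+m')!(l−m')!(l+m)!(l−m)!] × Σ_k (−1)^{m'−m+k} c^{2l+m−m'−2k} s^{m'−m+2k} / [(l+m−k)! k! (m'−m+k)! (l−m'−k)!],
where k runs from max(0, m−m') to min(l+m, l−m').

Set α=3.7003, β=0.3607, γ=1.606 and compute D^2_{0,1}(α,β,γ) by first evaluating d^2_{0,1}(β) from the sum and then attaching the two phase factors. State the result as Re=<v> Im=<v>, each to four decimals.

First d^2_{0,1}(β=0.3607), then the phase factors e^{-i(0)α} and e^{-i(1)γ}:
c=cos(0.3607/2)=0.983781, s=sin(0.3607/2)=0.179374; N=√[2·2·6·1]=4.898979
k∈{1,2} keeps every argument non-negative
  k=1: (−1)^0·4.8990/(2)·0.9838^3·0.1794^1 = +0.418341
  k=2: (−1)^1·4.8990/(2)·0.9838^1·0.1794^3 = -0.013908
d^2_{0,1}(0.3607) = +0.418341 -0.013908 = +0.404433
D = (+1.000000+0.000000i)·(+0.404433)·(-0.035196-0.999380i) = -0.014235-0.404183i

Re=-0.0142 Im=-0.4042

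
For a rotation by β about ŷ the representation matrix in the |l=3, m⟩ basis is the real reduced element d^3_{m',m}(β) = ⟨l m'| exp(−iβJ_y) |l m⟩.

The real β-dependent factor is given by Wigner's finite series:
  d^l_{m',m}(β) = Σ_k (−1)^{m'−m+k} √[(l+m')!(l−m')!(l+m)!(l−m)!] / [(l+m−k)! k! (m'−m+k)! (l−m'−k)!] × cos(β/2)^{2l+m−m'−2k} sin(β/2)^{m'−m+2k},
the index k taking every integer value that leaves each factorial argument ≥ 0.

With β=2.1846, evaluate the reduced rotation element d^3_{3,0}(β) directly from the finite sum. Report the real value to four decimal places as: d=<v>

d=-0.3054

d^3_{3,0}(β=2.1846) via Wigner's sum:
With c≡cos(β/2)=0.460445 and s≡sin(β/2)=0.887688, N=[720·1·6·6]^{1/2}=160.996894
Admissible k: 0..0 (factorial args all ≥0)
  k=0: (−1)^3·160.9969/(36)·0.4604^3·0.8877^3 = -0.305372
d^3_{3,0}(2.1846) = -0.305372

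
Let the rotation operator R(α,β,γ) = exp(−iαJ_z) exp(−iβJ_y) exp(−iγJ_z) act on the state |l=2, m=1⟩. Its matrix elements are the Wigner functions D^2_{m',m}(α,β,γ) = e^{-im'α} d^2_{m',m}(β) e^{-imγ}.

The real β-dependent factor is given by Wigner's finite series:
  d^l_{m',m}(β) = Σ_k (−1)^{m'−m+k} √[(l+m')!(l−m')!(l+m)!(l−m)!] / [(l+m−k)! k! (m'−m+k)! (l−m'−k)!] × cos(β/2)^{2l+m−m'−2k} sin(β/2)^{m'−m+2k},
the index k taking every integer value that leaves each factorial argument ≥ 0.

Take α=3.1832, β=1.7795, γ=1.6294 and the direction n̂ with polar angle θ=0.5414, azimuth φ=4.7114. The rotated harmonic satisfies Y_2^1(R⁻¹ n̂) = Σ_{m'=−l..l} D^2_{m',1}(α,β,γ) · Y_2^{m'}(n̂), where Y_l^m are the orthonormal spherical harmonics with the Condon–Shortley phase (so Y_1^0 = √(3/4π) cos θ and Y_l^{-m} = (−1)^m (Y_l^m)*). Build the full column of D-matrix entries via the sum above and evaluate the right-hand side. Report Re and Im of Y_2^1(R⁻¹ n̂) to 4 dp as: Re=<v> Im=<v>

Re=0.0679 Im=0.0978

Need the full column D^2_{m',1} for m'=−2..2 at α=3.1832, β=1.7795, γ=1.6294.
cos(β/2)=0.629606, sin(β/2)=0.776914
d^2_{-2,1}: single k=3 term ⇒ +0.590498;  D = +0.014531-0.590319i
d^2_{-1,1}: k∈[2..3] ⇒ +0.717804 -0.364328 = +0.353476;  D = +0.006007+0.353425i
d^2_{0,1}: k∈[1..2] ⇒ +0.474959 -0.723210 = -0.248251;  D = +0.014540+0.247825i
d^2_{1,1}: k∈[0..1] ⇒ +0.157136 -0.717804 = -0.560667;  D = -0.056091-0.557855i
d^2_{2,1}: single k=0 term ⇒ -0.387802;  D = +0.054813+0.383909i
Y_2^{m'}(θ=0.5414,φ=4.7114) and Σ D·Y over m':
  (+0.0145-0.5903i)·(-0.1026-0.0002i)  (+0.0060+0.3534i)·(-0.0003+0.3412i)  (+0.0145+0.2478i)·(+0.3795+0.0000i)  (-0.0561-0.5579i)·(+0.0003+0.3412i)  (+0.0548+0.3839i)·(-0.1026+0.0002i)
Y_2^1(R⁻¹ n̂) = +0.067934+0.097838i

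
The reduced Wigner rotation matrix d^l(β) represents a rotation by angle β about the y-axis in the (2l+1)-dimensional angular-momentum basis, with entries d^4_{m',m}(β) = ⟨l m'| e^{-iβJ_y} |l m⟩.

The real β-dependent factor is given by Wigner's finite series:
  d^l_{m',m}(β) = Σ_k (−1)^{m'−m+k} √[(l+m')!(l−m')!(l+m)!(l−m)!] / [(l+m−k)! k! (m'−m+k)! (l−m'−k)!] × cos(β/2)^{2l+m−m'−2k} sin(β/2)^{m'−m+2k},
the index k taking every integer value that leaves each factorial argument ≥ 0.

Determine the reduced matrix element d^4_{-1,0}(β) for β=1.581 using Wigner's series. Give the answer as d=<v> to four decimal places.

d^4_{-1,0}(β=1.581) via Wigner's sum:
With c≡cos(β/2)=0.703490 and s≡sin(β/2)=0.710705, N=[6·120·24·24]^{1/2}=643.987578
The bounds max(0,m−m')=1 and min(l+m,l−m')=4 give 4 terms
  k=1: (−1)^0·643.9876/(144)·0.7035^7·0.7107^1 = +0.271025
  k=2: (−1)^1·643.9876/(24)·0.7035^5·0.7107^3 = -1.659680
  k=3: (−1)^2·643.9876/(24)·0.7035^3·0.7107^5 = +1.693898
  k=4: (−1)^3·643.9876/(144)·0.7035^1·0.7107^7 = -0.288137
d^4_{-1,0}(1.581) = +0.271025 -1.659680 +1.693898 -0.288137 = +0.017107

d=0.0171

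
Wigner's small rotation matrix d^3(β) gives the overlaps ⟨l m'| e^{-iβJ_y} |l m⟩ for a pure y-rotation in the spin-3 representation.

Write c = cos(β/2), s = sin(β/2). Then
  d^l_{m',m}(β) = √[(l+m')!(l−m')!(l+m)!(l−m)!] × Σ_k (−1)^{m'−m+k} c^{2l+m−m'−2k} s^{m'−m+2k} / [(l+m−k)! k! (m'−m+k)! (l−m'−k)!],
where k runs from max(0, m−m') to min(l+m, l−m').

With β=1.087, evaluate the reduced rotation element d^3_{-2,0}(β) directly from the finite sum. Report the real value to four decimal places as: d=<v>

d^3_{-2,0}(β=1.087) via Wigner's sum:
Half-angle: c=0.855904, s=0.517135. N=√(1·120·6·6)=65.726707
The bounds max(0,m−m')=2 and min(l+m,l−m')=3 give 2 terms
  k=2: (−1)^0·65.7267/(12)·0.8559^4·0.5171^2 = +0.786083
  k=3: (−1)^1·65.7267/(12)·0.8559^2·0.5171^4 = -0.286963
d^3_{-2,0}(1.087) = +0.786083 -0.286963 = +0.499120

d=0.4991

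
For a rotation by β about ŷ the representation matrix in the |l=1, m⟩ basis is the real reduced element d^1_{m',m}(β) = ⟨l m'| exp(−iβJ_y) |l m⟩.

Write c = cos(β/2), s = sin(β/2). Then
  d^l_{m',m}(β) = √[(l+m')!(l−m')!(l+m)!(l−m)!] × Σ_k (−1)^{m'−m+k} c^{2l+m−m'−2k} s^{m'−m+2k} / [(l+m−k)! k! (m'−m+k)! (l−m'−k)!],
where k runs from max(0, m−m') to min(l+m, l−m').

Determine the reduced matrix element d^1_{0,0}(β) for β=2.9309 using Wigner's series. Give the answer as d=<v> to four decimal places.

d^1_{0,0}(β=2.9309) via Wigner's sum:
c=cos(2.9309/2)=0.105152, s=sin(2.9309/2)=0.994456; N=√[1·1·1·1]=1.000000
Admissible k: 0..1 (factorial args all ≥0)
  k=0: (−1)^0·1.0000/(1)·0.1052^2·0.9945^0 = +0.011057
  k=1: (−1)^1·1.0000/(1)·0.1052^0·0.9945^2 = -0.988943
d^1_{0,0}(2.9309) = +0.011057 -0.988943 = -0.977886

d=-0.9779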